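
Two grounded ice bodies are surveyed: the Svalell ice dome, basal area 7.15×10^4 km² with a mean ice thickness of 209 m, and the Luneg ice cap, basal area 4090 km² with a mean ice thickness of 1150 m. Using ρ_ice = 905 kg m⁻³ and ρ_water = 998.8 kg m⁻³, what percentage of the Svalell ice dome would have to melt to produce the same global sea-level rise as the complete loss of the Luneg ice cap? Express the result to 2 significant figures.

≈ 31 %

Equal sea-level rise means equal mass of meltwater, i.e. equal mass of ice lost.
Ice mass of Luneg: 4.257×10^15 kg; ice mass of Svalell: 1.352×10^16 kg.
Fraction required = 4.257×10^15 / 1.352×10^16 = 0.315 → 31 %.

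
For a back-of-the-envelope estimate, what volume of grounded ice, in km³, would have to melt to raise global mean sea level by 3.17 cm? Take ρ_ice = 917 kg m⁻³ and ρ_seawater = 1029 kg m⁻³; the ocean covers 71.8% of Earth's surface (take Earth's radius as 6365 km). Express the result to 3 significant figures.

Required water volume = Δh × A = 0.0317 m × 3.66×10^14 m² = 1.159×10^13 m³ = 1.159×10^4 km³.
Ice volume = water volume × ρ_w/ρ_ice = 1.159×10^4 × 1029/917 = 1.30×10^4 km³.

≈ 1.30×10^4 km³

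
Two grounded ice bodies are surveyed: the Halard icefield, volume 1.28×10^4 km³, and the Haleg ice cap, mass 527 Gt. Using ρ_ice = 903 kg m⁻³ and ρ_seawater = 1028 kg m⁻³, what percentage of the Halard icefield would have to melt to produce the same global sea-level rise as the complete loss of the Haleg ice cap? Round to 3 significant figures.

≈ 4.56 %

Equal sea-level rise means equal mass of meltwater, i.e. equal mass of ice lost.
Ice mass of Haleg: 5.270×10^14 kg; ice mass of Halard: 1.156×10^16 kg.
Fraction required = 5.270×10^14 / 1.156×10^16 = 0.0456 → 4.56 %.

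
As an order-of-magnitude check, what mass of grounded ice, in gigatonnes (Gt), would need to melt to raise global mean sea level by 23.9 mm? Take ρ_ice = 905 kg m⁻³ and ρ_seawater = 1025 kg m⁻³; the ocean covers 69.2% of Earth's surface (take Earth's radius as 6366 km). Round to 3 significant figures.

≈ 8630 Gt

Required water volume = Δh × A = 0.0239 m × 3.52×10^14 m² = 8.423×10^12 m³.
ρ_w = 1025 kg m⁻³, so the mass of water = 8.423×10^12 m³ × 1025 kg m⁻³ = 8.633×10^15 kg = 8630 Gt (and the same mass of ice, by conservation).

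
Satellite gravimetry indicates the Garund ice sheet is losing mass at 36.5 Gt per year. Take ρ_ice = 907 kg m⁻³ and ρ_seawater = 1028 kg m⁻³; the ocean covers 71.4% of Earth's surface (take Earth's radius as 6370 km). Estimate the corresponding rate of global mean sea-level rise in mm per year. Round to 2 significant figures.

≈ 0.098 mm/yr

ρ_w = 1028 kg m⁻³. Annual water volume added = 36.5 Gt / ρ_w = 3.650×10^13 kg / 1028 kg m⁻³ = 3.551×10^10 m³.
Δh per year = 3.551×10^10 / 3.64×10^14 = 9.75×10^-5 m = 0.098 mm.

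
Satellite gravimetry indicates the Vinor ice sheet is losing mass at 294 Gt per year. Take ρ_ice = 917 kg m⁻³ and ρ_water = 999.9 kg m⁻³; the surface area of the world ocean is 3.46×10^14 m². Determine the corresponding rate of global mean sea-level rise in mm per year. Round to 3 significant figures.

≈ 0.850 mm/yr

ρ_w = 999.9 kg m⁻³. Annual water volume added = 294 Gt / ρ_w = 2.940×10^14 kg / 999.9 kg m⁻³ = 2.940×10^11 m³.
Δh per year = 2.940×10^11 / 3.46×10^14 = 8.50×10^-4 m = 0.850 mm.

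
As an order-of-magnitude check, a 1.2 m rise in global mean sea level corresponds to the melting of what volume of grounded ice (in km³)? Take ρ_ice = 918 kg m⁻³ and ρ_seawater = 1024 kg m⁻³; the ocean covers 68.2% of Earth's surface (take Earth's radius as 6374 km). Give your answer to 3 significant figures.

Required water volume = Δh × A = 1.2 m × 3.48×10^14 m² = 4.178×10^14 m³ = 4.178×10^5 km³.
Ice volume = water volume × ρ_w/ρ_ice = 4.178×10^5 × 1024/918 = 4.66×10^5 km³.

≈ 4.66×10^5 km³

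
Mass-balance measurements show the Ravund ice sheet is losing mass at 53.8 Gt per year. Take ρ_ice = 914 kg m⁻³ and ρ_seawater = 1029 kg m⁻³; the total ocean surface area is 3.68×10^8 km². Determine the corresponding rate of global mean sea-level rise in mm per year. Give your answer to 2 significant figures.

≈ 0.14 mm/yr

ρ_w = 1029 kg m⁻³. Annual water volume added = 53.8 Gt / ρ_w = 5.380×10^13 kg / 1029 kg m⁻³ = 5.228×10^10 m³.
Δh per year = 5.228×10^10 / 3.68×10^14 = 1.42×10^-4 m = 0.14 mm.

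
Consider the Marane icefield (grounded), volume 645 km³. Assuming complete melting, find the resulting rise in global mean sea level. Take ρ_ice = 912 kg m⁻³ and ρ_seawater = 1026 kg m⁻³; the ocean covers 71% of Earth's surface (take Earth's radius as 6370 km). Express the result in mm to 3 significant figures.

Marane: 645 km³ × (912/1026) = 573.3 km³ of water.
Spread over 3.62×10^14 m² of ocean, Δh = 5.733×10^11 / 3.62×10^14 = 1.58×10^-3 m = 1.58 mm.

≈ 1.58 mm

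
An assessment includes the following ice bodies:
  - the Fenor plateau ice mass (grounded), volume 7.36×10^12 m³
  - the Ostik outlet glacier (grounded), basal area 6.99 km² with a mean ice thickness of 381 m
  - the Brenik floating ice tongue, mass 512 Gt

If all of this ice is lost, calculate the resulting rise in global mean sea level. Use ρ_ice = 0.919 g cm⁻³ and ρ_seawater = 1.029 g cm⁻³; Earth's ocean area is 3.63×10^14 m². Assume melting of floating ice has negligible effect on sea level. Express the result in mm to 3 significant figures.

≈ 18.1 mm

Fenor: 7.36×10^12 m³ × (919/1029) = 6.573×10^12 m³ of water.
Ostik: ice volume = 6.99 km² × 381 m = 2.663 km³; 2.663 × (919/1029) = 2.378 km³ of water.
The Brenik floating ice tongue is floating and already displaces its own weight of water, so its melt adds essentially nothing to sea level.
Total added water ≈ 6.576×10^12 m³ over 3.63×10^14 m² → Δh = 0.0181 m = 18.1 mm.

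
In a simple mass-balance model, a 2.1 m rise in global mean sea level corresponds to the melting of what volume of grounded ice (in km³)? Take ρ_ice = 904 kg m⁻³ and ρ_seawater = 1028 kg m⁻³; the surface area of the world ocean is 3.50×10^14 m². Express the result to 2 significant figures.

Required water volume = Δh × A = 2.1 m × 3.50×10^14 m² = 7.350×10^14 m³ = 7.350×10^5 km³.
Ice volume = water volume × ρ_w/ρ_ice = 7.350×10^5 × 1028/904 = 8.4×10^5 km³.

≈ 8.4×10^5 km³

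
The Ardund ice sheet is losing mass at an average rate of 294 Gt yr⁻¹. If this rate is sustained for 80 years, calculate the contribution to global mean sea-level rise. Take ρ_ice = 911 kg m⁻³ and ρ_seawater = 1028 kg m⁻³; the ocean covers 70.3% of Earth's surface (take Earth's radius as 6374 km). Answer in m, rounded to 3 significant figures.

Total mass lost = 294 Gt/yr × 80 yr = 2.352×10^4 Gt = 2.352×10^16 kg.
ρ_w = 1028 kg m⁻³, so water volume = 2.352×10^16 / 1028 = 2.288×10^13 m³.
Δh = 2.288×10^13 / 3.59×10^14 = 0.0637 m.

≈ 0.0637 m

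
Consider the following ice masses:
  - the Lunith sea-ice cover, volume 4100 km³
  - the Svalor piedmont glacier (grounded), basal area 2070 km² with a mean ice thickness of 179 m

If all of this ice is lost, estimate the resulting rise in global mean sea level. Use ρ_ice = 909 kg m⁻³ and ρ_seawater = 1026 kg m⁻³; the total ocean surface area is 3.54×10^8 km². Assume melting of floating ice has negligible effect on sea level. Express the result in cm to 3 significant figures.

The Lunith sea-ice cover is floating and already displaces its own weight of water, so its melt adds essentially nothing to sea level.
Svalor: ice volume = 2070 km² × 179 m = 370.5 km³; 370.5 × (909/1026) = 328.3 km³ of water.
Total added water ≈ 3.283×10^11 m³ over 3.54×10^14 m² → Δh = 9.27×10^-4 m = 0.0927 cm.

≈ 0.0927 cm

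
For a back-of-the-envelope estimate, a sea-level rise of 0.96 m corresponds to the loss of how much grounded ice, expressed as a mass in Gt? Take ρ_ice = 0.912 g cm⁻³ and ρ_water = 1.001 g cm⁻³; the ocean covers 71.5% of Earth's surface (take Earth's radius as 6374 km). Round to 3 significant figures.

≈ 3.51×10^5 Gt

Required water volume = Δh × A = 0.96 m × 3.65×10^14 m² = 3.504×10^14 m³.
ρ_w = 1.001 g cm⁻³ = 1001 kg m⁻³, so the mass of water = 3.504×10^14 m³ × 1001 kg m⁻³ = 3.508×10^17 kg = 3.51×10^5 Gt (and the same mass of ice, by conservation).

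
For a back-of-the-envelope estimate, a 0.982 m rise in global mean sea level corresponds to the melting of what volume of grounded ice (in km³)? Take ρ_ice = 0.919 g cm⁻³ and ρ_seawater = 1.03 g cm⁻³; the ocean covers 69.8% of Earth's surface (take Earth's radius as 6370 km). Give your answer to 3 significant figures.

Required water volume = Δh × A = 0.982 m × 3.56×10^14 m² = 3.495×10^14 m³ = 3.495×10^5 km³.
Ice volume = water volume × ρ_w/ρ_ice = 3.495×10^5 × 1030/919 = 3.92×10^5 km³.

≈ 3.92×10^5 km³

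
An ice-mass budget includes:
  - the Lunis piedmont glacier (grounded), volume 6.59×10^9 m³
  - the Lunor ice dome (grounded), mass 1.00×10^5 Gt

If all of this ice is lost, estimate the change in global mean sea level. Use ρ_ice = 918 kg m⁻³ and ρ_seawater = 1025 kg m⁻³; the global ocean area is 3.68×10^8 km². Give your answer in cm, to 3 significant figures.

Lunis: 6.59×10^9 m³ × (918/1025) = 5.902×10^9 m³ of water.
Lunor: 1.00×10^5 Gt = 1.000×10^17 kg; dividing by ρ_w = 1025 kg m⁻³ gives 9.756×10^13 m³ of water.
Total added water ≈ 9.757×10^13 m³ over 3.68×10^14 m² → Δh = 0.265 m = 26.5 cm.

≈ 26.5 cm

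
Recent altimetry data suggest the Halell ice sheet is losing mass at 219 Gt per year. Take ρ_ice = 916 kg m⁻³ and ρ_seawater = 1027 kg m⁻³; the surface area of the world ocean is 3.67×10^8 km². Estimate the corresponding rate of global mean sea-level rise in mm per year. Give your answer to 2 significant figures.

≈ 0.58 mm/yr

ρ_w = 1027 kg m⁻³. Annual water volume added = 219 Gt / ρ_w = 2.190×10^14 kg / 1027 kg m⁻³ = 2.132×10^11 m³.
Δh per year = 2.132×10^11 / 3.67×10^14 = 5.81×10^-4 m = 0.58 mm.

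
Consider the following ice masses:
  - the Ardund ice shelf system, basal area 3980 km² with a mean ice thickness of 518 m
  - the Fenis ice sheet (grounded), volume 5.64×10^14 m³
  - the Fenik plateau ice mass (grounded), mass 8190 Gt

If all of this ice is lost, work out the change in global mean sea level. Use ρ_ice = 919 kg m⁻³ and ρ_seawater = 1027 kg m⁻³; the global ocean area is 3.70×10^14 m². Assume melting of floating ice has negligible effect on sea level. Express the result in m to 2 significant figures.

≈ 1.4 m

The Ardund ice shelf system is floating and already displaces its own weight of water, so its melt adds essentially nothing to sea level.
Fenis: 5.64×10^14 m³ × (919/1027) = 5.047×10^14 m³ of water.
Fenik: 8190 Gt = 8.190×10^15 kg; dividing by ρ_w = 1027 kg m⁻³ gives 7.975×10^12 m³ of water.
Total added water ≈ 5.127×10^14 m³ over 3.70×10^14 m² → Δh = 1.39 m.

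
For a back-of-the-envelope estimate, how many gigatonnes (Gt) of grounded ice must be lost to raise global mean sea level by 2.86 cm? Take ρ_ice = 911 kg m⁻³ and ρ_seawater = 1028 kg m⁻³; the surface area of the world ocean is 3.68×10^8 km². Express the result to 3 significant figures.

Required water volume = Δh × A = 0.0286 m × 3.68×10^14 m² = 1.052×10^13 m³.
ρ_w = 1028 kg m⁻³, so the mass of water = 1.052×10^13 m³ × 1028 kg m⁻³ = 1.082×10^16 kg = 1.08×10^4 Gt (and the same mass of ice, by conservation).

≈ 1.08×10^4 Gt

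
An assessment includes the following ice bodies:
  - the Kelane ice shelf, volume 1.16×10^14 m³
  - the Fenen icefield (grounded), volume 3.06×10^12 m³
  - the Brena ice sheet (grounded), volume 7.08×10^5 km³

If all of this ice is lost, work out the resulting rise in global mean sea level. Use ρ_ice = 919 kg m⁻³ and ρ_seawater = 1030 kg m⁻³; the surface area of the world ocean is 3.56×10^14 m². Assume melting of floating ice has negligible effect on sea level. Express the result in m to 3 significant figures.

The Kelane ice shelf is floating and already displaces its own weight of water, so its melt adds essentially nothing to sea level.
Fenen: 3.06×10^12 m³ × (919/1030) = 2.730×10^12 m³ of water.
Brena: 7.08×10^5 km³ × (919/1030) = 6.317×10^5 km³ of water.
Total added water ≈ 6.344×10^14 m³ over 3.56×10^14 m² → Δh = 1.78 m.

≈ 1.78 m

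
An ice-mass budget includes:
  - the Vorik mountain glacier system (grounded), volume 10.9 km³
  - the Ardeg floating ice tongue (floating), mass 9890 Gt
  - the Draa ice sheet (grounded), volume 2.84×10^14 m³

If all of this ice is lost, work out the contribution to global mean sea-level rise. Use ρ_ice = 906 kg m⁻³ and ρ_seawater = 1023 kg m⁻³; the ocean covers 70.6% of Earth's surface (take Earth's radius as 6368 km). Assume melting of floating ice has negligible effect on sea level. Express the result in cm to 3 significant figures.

≈ 69.9 cm

Vorik: 10.9 km³ × (906/1023) = 9.653 km³ of water.
The Ardeg floating ice tongue is floating and already displaces its own weight of water, so its melt adds essentially nothing to sea level.
Draa: 2.84×10^14 m³ × (906/1023) = 2.515×10^14 m³ of water.
Total added water ≈ 2.515×10^14 m³ over 3.60×10^14 m² → Δh = 0.699 m = 69.9 cm.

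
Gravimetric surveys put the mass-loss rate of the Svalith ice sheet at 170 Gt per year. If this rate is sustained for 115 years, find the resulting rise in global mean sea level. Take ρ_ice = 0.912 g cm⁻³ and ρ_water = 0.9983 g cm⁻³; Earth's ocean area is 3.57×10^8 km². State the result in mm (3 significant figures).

Total mass lost = 170 Gt/yr × 115 yr = 1.955×10^4 Gt = 1.955×10^16 kg.
ρ_w = 0.9983 g cm⁻³ = 998.3 kg m⁻³, so water volume = 1.955×10^16 / 998.3 = 1.958×10^13 m³.
Δh = 1.958×10^13 / 3.57×10^14 = 0.0549 m = 54.9 mm.

≈ 54.9 mm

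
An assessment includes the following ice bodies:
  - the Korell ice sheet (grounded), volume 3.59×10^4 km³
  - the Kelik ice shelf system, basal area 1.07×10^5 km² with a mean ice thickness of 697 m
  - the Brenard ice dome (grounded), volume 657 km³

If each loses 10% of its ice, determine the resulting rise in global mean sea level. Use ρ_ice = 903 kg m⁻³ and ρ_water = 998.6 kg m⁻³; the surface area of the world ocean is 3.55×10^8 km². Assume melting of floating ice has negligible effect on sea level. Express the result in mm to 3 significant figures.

Korell: 0.1 × 3.59×10^4 km³ × (903/998.6) = 3246 km³ of water.
The Kelik ice shelf system is floating and already displaces its own weight of water, so its melt adds essentially nothing to sea level.
Brenard: 0.1 × 657 km³ × (903/998.6) = 59.41 km³ of water.
Total added water ≈ 3.306×10^12 m³ over 3.55×10^14 m² → Δh = 9.31×10^-3 m = 9.31 mm.

≈ 9.31 mm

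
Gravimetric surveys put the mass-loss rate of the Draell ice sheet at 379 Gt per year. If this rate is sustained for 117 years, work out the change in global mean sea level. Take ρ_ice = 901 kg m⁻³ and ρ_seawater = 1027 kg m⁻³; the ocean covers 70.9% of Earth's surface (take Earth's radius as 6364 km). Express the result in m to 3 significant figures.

≈ 0.120 m

Total mass lost = 379 Gt/yr × 117 yr = 4.434×10^4 Gt = 4.434×10^16 kg.
ρ_w = 1027 kg m⁻³, so water volume = 4.434×10^16 / 1027 = 4.318×10^13 m³.
Δh = 4.318×10^13 / 3.61×10^14 = 0.120 m.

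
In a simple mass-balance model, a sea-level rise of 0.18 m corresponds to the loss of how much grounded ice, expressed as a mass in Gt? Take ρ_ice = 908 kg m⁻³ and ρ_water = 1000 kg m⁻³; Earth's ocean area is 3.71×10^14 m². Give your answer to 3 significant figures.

≈ 6.68×10^4 Gt

Required water volume = Δh × A = 0.18 m × 3.71×10^14 m² = 6.678×10^13 m³.
ρ_w = 1000 kg m⁻³, so the mass of water = 6.678×10^13 m³ × 1000 kg m⁻³ = 6.678×10^16 kg = 6.68×10^4 Gt (and the same mass of ice, by conservation).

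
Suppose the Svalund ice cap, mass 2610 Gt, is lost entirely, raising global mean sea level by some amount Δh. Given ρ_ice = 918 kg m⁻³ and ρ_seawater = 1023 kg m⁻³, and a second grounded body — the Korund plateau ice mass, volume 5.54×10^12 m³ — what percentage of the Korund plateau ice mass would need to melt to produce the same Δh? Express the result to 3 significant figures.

≈ 51.3 %

Equal sea-level rise means equal mass of meltwater, i.e. equal mass of ice lost.
Ice mass of Svalund: 2.610×10^15 kg; ice mass of Korund: 5.086×10^15 kg.
Fraction required = 2.610×10^15 / 5.086×10^15 = 0.513 → 51.3 %.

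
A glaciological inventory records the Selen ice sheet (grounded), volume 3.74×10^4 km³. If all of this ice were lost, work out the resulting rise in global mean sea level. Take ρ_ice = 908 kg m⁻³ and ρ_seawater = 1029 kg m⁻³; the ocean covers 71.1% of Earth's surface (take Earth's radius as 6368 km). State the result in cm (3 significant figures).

≈ 9.11 cm

Selen: 3.74×10^4 km³ × (908/1029) = 3.300×10^4 km³ of water.
Spread over 3.62×10^14 m² of ocean, Δh = 3.300×10^13 / 3.62×10^14 = 0.0911 m = 9.11 cm.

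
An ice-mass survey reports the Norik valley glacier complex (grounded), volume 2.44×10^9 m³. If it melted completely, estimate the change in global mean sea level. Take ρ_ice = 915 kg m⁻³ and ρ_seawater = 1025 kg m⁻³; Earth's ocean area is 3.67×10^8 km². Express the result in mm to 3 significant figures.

≈ 5.94×10^-3 mm

Norik: 2.44×10^9 m³ × (915/1025) = 2.178×10^9 m³ of water.
Spread over 3.67×10^14 m² of ocean, Δh = 2.178×10^9 / 3.67×10^14 = 5.94×10^-6 m = 5.94×10^-3 mm.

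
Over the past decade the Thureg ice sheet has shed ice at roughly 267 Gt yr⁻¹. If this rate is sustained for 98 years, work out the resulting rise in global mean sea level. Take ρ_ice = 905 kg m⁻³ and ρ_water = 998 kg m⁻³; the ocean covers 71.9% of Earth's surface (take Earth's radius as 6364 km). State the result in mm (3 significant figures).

≈ 71.6 mm

Total mass lost = 267 Gt/yr × 98 yr = 2.617×10^4 Gt = 2.617×10^16 kg.
ρ_w = 998 kg m⁻³, so water volume = 2.617×10^16 / 998 = 2.622×10^13 m³.
Δh = 2.622×10^13 / 3.66×10^14 = 0.0716 m = 71.6 mm.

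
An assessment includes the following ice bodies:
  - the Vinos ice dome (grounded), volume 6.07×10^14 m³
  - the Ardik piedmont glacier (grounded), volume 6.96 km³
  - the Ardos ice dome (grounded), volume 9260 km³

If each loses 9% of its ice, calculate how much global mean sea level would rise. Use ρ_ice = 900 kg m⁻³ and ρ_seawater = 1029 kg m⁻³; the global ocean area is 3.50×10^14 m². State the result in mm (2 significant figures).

Vinos: 0.09 × 6.07×10^14 m³ × (900/1029) = 4.778×10^13 m³ of water.
Ardik: 0.09 × 6.96 km³ × (900/1029) = 0.5479 km³ of water.
Ardos: 0.09 × 9260 km³ × (900/1029) = 728.9 km³ of water.
Total added water ≈ 4.851×10^13 m³ over 3.50×10^14 m² → Δh = 0.139 m = 140 mm.

≈ 140 mm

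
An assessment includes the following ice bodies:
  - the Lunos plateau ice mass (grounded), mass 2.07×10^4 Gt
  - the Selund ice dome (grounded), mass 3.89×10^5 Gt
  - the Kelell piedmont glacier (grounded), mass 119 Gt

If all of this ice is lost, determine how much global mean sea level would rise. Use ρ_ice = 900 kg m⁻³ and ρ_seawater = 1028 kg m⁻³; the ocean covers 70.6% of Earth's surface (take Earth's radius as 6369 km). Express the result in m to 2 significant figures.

Lunos: 2.07×10^4 Gt = 2.070×10^16 kg; dividing by ρ_w = 1028 kg m⁻³ gives 2.014×10^13 m³ of water.
Selund: 3.89×10^5 Gt = 3.890×10^17 kg; dividing by ρ_w = 1028 kg m⁻³ gives 3.784×10^14 m³ of water.
Kelell: 119 Gt = 1.190×10^14 kg; dividing by ρ_w = 1028 kg m⁻³ gives 1.158×10^11 m³ of water.
Total added water ≈ 3.987×10^14 m³ over 3.60×10^14 m² → Δh = 1.11 m.

≈ 1.1 m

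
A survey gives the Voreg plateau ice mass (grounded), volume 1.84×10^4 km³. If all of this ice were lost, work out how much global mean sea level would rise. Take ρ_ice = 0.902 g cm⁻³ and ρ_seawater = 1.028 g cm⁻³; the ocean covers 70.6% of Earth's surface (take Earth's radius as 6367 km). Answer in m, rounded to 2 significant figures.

≈ 0.045 m

Voreg: 1.84×10^4 km³ × (902/1028) = 1.614×10^4 km³ of water.
Spread over 3.60×10^14 m² of ocean, Δh = 1.614×10^13 / 3.60×10^14 = 0.0449 m.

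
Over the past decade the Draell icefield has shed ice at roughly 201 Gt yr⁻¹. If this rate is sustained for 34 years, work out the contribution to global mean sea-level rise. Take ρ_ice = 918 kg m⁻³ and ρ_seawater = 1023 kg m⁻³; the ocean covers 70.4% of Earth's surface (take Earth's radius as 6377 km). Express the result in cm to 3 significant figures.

Total mass lost = 201 Gt/yr × 34 yr = 6834 Gt = 6.834×10^15 kg.
ρ_w = 1023 kg m⁻³, so water volume = 6.834×10^15 / 1023 = 6.680×10^12 m³.
Δh = 6.680×10^12 / 3.60×10^14 = 0.0186 m = 1.86 cm.

≈ 1.86 cm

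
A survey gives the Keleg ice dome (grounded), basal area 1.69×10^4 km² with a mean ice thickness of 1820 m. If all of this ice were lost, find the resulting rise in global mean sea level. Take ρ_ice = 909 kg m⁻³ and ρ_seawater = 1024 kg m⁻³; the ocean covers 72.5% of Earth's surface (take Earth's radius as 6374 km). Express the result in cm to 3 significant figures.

Keleg: ice volume = 1.69×10^4 km² × 1820 m = 3.076×10^4 km³; 3.076×10^4 × (909/1024) = 2.730×10^4 km³ of water.
Spread over 3.70×10^14 m² of ocean, Δh = 2.730×10^13 / 3.70×10^14 = 0.0738 m = 7.38 cm.

≈ 7.38 cm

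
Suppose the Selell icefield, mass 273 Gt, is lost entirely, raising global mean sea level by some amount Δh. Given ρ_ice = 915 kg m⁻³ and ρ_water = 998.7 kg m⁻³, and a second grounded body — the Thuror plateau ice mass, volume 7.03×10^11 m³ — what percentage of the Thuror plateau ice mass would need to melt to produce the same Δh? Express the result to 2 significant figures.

≈ 42 %

Equal sea-level rise means equal mass of meltwater, i.e. equal mass of ice lost.
Ice mass of Selell: 2.730×10^14 kg; ice mass of Thuror: 6.432×10^14 kg.
Fraction required = 2.730×10^14 / 6.432×10^14 = 0.424 → 42 %.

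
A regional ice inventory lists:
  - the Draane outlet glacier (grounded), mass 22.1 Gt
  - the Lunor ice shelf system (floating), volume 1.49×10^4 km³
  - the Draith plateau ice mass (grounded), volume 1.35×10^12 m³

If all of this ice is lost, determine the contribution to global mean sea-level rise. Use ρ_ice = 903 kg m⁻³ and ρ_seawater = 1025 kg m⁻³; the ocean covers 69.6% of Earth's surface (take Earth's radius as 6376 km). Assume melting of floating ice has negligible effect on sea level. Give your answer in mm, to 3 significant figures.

Draane: 22.1 Gt = 2.210×10^13 kg; dividing by ρ_w = 1025 kg m⁻³ gives 2.156×10^10 m³ of water.
The Lunor ice shelf system is floating and already displaces its own weight of water, so its melt adds essentially nothing to sea level.
Draith: 1.35×10^12 m³ × (903/1025) = 1.189×10^12 m³ of water.
Total added water ≈ 1.211×10^12 m³ over 3.56×10^14 m² → Δh = 3.41×10^-3 m = 3.41 mm.

≈ 3.41 mm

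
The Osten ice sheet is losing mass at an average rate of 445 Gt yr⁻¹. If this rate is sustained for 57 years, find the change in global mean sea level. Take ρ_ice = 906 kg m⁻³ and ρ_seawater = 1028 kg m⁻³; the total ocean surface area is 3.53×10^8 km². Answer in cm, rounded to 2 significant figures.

Total mass lost = 445 Gt/yr × 57 yr = 2.536×10^4 Gt = 2.536×10^16 kg.
ρ_w = 1028 kg m⁻³, so water volume = 2.536×10^16 / 1028 = 2.467×10^13 m³.
Δh = 2.467×10^13 / 3.53×10^14 = 0.0699 m = 7.0 cm.

≈ 7.0 cm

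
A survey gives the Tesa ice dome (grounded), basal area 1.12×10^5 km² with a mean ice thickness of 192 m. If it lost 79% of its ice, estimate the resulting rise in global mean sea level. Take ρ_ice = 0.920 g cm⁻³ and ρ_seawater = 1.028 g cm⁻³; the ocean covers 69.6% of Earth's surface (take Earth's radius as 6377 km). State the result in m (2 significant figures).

≈ 0.043 m

Tesa: ice volume = 1.12×10^5 km² × 192 m = 2.150×10^4 km³; 0.79 × 2.150×10^4 × (920/1028) = 1.520×10^4 km³ of water.
Spread over 3.56×10^14 m² of ocean, Δh = 1.520×10^13 / 3.56×10^14 = 0.0427 m.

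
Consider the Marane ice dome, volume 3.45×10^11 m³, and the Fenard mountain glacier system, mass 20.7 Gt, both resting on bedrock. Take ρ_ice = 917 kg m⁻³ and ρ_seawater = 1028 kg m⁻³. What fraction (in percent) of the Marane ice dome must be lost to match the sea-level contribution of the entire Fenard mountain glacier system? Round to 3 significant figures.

Equal sea-level rise means equal mass of meltwater, i.e. equal mass of ice lost.
Ice mass of Fenard: 2.070×10^13 kg; ice mass of Marane: 3.164×10^14 kg.
Fraction required = 2.070×10^13 / 3.164×10^14 = 0.0654 → 6.54 %.

≈ 6.54 %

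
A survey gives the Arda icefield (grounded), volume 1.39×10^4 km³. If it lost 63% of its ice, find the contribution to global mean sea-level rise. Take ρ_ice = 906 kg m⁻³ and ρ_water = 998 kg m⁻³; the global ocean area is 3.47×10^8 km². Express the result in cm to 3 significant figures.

Arda: 0.63 × 1.39×10^4 km³ × (906/998) = 7950 km³ of water.
Spread over 3.47×10^14 m² of ocean, Δh = 7.950×10^12 / 3.47×10^14 = 0.0229 m = 2.29 cm.

≈ 2.29 cm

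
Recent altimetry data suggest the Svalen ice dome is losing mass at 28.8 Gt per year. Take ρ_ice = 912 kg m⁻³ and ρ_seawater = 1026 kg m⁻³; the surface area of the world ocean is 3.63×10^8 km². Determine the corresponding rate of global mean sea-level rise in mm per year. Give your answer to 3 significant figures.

≈ 0.0773 mm/yr

ρ_w = 1026 kg m⁻³. Annual water volume added = 28.8 Gt / ρ_w = 2.880×10^13 kg / 1026 kg m⁻³ = 2.807×10^10 m³.
Δh per year = 2.807×10^10 / 3.63×10^14 = 7.73×10^-5 m = 0.0773 mm.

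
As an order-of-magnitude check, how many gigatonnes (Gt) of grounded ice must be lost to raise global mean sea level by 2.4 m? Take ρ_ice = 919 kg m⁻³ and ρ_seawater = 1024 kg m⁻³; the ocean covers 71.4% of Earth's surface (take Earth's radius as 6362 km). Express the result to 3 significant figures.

≈ 8.92×10^5 Gt

Required water volume = Δh × A = 2.4 m × 3.63×10^14 m² = 8.716×10^14 m³.
ρ_w = 1024 kg m⁻³, so the mass of water = 8.716×10^14 m³ × 1024 kg m⁻³ = 8.925×10^17 kg = 8.92×10^5 Gt (and the same mass of ice, by conservation).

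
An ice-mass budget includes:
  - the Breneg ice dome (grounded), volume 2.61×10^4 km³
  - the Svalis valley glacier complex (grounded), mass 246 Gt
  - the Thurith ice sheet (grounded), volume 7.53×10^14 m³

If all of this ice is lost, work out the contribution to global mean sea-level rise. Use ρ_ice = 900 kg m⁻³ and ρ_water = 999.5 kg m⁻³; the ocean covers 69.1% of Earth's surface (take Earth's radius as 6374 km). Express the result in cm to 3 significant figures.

Breneg: 2.61×10^4 km³ × (900/999.5) = 2.350×10^4 km³ of water.
Svalis: 246 Gt = 2.460×10^14 kg; dividing by ρ_w = 999.5 kg m⁻³ gives 2.461×10^11 m³ of water.
Thurith: 7.53×10^14 m³ × (900/999.5) = 6.780×10^14 m³ of water.
Total added water ≈ 7.018×10^14 m³ over 3.53×10^14 m² → Δh = 1.99 m = 199 cm.

≈ 199 cm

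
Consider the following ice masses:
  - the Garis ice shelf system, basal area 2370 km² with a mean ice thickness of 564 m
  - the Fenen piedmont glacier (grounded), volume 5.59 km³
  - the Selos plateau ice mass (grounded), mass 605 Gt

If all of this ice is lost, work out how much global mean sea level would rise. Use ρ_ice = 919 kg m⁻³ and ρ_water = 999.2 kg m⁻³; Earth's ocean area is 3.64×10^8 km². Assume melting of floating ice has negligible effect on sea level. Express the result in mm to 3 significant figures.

The Garis ice shelf system is floating and already displaces its own weight of water, so its melt adds essentially nothing to sea level.
Fenen: 5.59 km³ × (919/999.2) = 5.141 km³ of water.
Selos: 605 Gt = 6.050×10^14 kg; dividing by ρ_w = 999.2 kg m⁻³ gives 6.055×10^11 m³ of water.
Total added water ≈ 6.106×10^11 m³ over 3.64×10^14 m² → Δh = 1.68×10^-3 m = 1.68 mm.

≈ 1.68 mm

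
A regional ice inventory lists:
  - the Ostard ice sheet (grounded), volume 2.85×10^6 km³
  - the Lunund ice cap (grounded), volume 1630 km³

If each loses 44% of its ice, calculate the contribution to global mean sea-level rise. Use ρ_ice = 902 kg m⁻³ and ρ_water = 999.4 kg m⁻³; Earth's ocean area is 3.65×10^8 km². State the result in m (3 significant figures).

≈ 3.10 m

Ostard: 0.44 × 2.85×10^6 km³ × (902/999.4) = 1.132×10^6 km³ of water.
Lunund: 0.44 × 1630 km³ × (902/999.4) = 647.3 km³ of water.
Total added water ≈ 1.132×10^15 m³ over 3.65×10^14 m² → Δh = 3.10 m.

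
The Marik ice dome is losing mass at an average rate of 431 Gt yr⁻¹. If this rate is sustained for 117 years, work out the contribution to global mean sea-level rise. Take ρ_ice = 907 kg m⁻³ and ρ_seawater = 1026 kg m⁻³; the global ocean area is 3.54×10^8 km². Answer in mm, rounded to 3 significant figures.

≈ 139 mm

Total mass lost = 431 Gt/yr × 117 yr = 5.043×10^4 Gt = 5.043×10^16 kg.
ρ_w = 1026 kg m⁻³, so water volume = 5.043×10^16 / 1026 = 4.915×10^13 m³.
Δh = 4.915×10^13 / 3.54×10^14 = 0.139 m = 139 mm.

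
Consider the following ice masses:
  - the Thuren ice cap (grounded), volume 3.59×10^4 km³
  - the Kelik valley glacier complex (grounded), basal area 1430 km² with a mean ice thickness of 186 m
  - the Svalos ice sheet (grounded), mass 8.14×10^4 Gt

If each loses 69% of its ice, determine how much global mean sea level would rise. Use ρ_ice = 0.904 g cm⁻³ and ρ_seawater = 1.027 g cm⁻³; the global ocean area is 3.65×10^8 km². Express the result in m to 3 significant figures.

≈ 0.210 m

Thuren: 0.69 × 3.59×10^4 km³ × (904/1027) = 2.180×10^4 km³ of water.
Kelik: ice volume = 1430 km² × 186 m = 266.0 km³; 0.69 × 266.0 × (904/1027) = 161.5 km³ of water.
Svalos: 0.69 × 8.14×10^4 Gt = 5.617×10^16 kg; dividing by ρ_w = 1.027 g cm⁻³ = 1027 kg m⁻³ gives 5.469×10^13 m³ of water.
Total added water ≈ 7.666×10^13 m³ over 3.65×10^14 m² → Δh = 0.210 m.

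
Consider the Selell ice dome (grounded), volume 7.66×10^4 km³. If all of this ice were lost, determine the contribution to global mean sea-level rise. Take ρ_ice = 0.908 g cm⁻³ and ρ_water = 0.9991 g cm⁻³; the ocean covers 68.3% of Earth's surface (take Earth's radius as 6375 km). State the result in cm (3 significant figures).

≈ 20.0 cm

Selell: 7.66×10^4 km³ × (908/999.1) = 6.962×10^4 km³ of water.
Spread over 3.49×10^14 m² of ocean, Δh = 6.962×10^13 / 3.49×10^14 = 0.200 m = 20.0 cm.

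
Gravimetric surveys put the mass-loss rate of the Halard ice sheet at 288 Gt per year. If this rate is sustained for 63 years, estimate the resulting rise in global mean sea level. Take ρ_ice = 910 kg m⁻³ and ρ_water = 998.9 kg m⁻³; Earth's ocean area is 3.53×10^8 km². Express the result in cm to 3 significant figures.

Total mass lost = 288 Gt/yr × 63 yr = 1.814×10^4 Gt = 1.814×10^16 kg.
ρ_w = 998.9 kg m⁻³, so water volume = 1.814×10^16 / 998.9 = 1.816×10^13 m³.
Δh = 1.816×10^13 / 3.53×10^14 = 0.0515 m = 5.15 cm.

≈ 5.15 cm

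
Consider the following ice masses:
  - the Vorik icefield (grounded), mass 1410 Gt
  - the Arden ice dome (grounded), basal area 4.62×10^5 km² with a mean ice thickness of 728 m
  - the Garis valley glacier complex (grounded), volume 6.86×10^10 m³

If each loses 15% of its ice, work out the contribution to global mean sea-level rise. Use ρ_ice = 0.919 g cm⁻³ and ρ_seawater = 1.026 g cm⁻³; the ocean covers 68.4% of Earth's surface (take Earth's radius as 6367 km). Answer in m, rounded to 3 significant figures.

Vorik: 0.15 × 1410 Gt = 2.115×10^14 kg; dividing by ρ_w = 1.026 g cm⁻³ = 1026 kg m⁻³ gives 2.061×10^11 m³ of water.
Arden: ice volume = 4.62×10^5 km² × 728 m = 3.363×10^5 km³; 0.15 × 3.363×10^5 × (919/1026) = 4.519×10^4 km³ of water.
Garis: 0.15 × 6.86×10^10 m³ × (919/1026) = 9.217×10^9 m³ of water.
Total added water ≈ 4.540×10^13 m³ over 3.48×10^14 m² → Δh = 0.130 m.

≈ 0.130 m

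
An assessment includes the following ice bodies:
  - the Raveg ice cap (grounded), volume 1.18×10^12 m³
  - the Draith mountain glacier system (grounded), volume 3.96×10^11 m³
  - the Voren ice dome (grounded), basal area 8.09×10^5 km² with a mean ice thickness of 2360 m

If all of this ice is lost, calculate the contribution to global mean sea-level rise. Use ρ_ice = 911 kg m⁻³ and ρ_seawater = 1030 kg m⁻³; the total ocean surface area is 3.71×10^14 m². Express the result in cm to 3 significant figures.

≈ 456 cm

Raveg: 1.18×10^12 m³ × (911/1030) = 1.044×10^12 m³ of water.
Draith: 3.96×10^11 m³ × (911/1030) = 3.502×10^11 m³ of water.
Voren: ice volume = 8.09×10^5 km² × 2360 m = 1.909×10^6 km³; 1.909×10^6 × (911/1030) = 1.689×10^6 km³ of water.
Total added water ≈ 1.690×10^15 m³ over 3.71×10^14 m² → Δh = 4.56 m = 456 cm.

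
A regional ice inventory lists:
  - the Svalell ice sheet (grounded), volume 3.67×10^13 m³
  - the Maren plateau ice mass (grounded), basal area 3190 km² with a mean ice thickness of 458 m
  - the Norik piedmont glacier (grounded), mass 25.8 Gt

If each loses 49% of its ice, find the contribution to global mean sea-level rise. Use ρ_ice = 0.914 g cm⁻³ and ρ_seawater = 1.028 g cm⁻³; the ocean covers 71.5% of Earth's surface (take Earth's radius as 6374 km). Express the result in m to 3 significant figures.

≈ 0.0456 m

Svalell: 0.49 × 3.67×10^13 m³ × (914/1028) = 1.599×10^13 m³ of water.
Maren: ice volume = 3190 km² × 458 m = 1461 km³; 0.49 × 1461 × (914/1028) = 636.5 km³ of water.
Norik: 0.49 × 25.8 Gt = 1.264×10^13 kg; dividing by ρ_w = 1.028 g cm⁻³ = 1028 kg m⁻³ gives 1.230×10^10 m³ of water.
Total added water ≈ 1.664×10^13 m³ over 3.65×10^14 m² → Δh = 0.0456 m.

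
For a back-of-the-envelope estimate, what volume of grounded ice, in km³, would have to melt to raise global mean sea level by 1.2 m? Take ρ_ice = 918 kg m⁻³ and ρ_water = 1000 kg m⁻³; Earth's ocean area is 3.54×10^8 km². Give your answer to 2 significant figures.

≈ 4.6×10^5 km³

Required water volume = Δh × A = 1.2 m × 3.54×10^14 m² = 4.248×10^14 m³ = 4.248×10^5 km³.
Ice volume = water volume × ρ_w/ρ_ice = 4.248×10^5 × 1000/918 = 4.6×10^5 km³.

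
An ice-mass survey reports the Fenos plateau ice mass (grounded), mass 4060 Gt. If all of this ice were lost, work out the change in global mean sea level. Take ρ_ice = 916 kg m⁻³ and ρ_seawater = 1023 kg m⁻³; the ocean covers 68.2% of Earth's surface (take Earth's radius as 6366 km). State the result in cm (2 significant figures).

Fenos: 4060 Gt = 4.060×10^15 kg; dividing by ρ_w = 1023 kg m⁻³ gives 3.969×10^12 m³ of water.
Spread over 3.47×10^14 m² of ocean, Δh = 3.969×10^12 / 3.47×10^14 = 0.0114 m = 1.1 cm.

≈ 1.1 cm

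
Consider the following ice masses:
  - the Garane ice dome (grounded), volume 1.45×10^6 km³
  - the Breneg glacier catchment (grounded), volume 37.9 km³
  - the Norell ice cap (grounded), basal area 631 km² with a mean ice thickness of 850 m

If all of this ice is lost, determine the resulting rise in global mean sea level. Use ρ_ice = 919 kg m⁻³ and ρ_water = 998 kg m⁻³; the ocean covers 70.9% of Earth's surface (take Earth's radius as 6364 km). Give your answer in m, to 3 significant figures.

≈ 3.70 m

Garane: 1.45×10^6 km³ × (919/998) = 1.335×10^6 km³ of water.
Breneg: 37.9 km³ × (919/998) = 34.90 km³ of water.
Norell: ice volume = 631 km² × 850 m = 536.4 km³; 536.4 × (919/998) = 493.9 km³ of water.
Total added water ≈ 1.336×10^15 m³ over 3.61×10^14 m² → Δh = 3.70 m.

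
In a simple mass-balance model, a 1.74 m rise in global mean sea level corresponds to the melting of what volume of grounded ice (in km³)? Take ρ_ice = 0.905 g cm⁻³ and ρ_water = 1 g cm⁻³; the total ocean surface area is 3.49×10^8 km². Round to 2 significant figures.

≈ 6.7×10^5 km³

Required water volume = Δh × A = 1.74 m × 3.49×10^14 m² = 6.073×10^14 m³ = 6.073×10^5 km³.
Ice volume = water volume × ρ_w/ρ_ice = 6.073×10^5 × 1000/905 = 6.7×10^5 km³.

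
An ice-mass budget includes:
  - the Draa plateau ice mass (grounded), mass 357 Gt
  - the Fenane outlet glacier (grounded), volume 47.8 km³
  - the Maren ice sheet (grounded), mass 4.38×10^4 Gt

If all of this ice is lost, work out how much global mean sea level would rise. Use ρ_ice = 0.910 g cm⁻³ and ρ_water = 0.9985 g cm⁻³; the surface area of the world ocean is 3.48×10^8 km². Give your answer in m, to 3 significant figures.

≈ 0.127 m

Draa: 357 Gt = 3.570×10^14 kg; dividing by ρ_w = 0.9985 g cm⁻³ = 998.5 kg m⁻³ gives 3.575×10^11 m³ of water.
Fenane: 47.8 km³ × (910/998.5) = 43.56 km³ of water.
Maren: 4.38×10^4 Gt = 4.380×10^16 kg; dividing by ρ_w = 998.5 kg m⁻³ gives 4.387×10^13 m³ of water.
Total added water ≈ 4.427×10^13 m³ over 3.48×10^14 m² → Δh = 0.127 m.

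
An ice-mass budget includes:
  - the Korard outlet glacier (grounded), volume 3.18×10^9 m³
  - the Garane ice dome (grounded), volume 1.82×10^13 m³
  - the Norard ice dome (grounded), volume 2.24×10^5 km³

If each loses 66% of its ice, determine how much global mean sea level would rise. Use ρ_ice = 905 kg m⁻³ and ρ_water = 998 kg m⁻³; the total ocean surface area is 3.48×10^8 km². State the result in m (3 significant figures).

≈ 0.417 m

Korard: 0.66 × 3.18×10^9 m³ × (905/998) = 1.903×10^9 m³ of water.
Garane: 0.66 × 1.82×10^13 m³ × (905/998) = 1.089×10^13 m³ of water.
Norard: 0.66 × 2.24×10^5 km³ × (905/998) = 1.341×10^5 km³ of water.
Total added water ≈ 1.450×10^14 m³ over 3.48×10^14 m² → Δh = 0.417 m.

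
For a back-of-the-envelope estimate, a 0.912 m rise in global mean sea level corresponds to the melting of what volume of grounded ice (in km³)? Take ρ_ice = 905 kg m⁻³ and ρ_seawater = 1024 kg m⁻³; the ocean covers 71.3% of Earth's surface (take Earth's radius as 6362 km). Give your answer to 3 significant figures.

Required water volume = Δh × A = 0.912 m × 3.63×10^14 m² = 3.307×10^14 m³ = 3.307×10^5 km³.
Ice volume = water volume × ρ_w/ρ_ice = 3.307×10^5 × 1024/905 = 3.74×10^5 km³.

≈ 3.74×10^5 km³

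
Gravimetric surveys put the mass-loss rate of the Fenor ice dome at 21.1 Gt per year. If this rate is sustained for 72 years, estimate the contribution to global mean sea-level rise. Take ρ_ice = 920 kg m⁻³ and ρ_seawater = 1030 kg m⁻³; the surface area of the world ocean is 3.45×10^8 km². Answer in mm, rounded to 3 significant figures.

Total mass lost = 21.1 Gt/yr × 72 yr = 1519 Gt = 1.519×10^15 kg.
ρ_w = 1030 kg m⁻³, so water volume = 1.519×10^15 / 1030 = 1.475×10^12 m³.
Δh = 1.475×10^12 / 3.45×10^14 = 4.28×10^-3 m = 4.28 mm.

≈ 4.28 mm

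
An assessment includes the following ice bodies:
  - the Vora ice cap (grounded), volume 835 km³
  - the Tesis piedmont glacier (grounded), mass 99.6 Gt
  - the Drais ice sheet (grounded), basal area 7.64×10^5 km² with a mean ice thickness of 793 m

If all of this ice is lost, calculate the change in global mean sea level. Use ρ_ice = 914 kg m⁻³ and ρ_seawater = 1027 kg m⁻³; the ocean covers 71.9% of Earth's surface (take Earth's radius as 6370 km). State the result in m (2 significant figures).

Vora: 835 km³ × (914/1027) = 743.1 km³ of water.
Tesis: 99.6 Gt = 9.960×10^13 kg; dividing by ρ_w = 1027 kg m⁻³ gives 9.698×10^10 m³ of water.
Drais: ice volume = 7.64×10^5 km² × 793 m = 6.059×10^5 km³; 6.059×10^5 × (914/1027) = 5.392×10^5 km³ of water.
Total added water ≈ 5.400×10^14 m³ over 3.67×10^14 m² → Δh = 1.47 m.

≈ 1.5 m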